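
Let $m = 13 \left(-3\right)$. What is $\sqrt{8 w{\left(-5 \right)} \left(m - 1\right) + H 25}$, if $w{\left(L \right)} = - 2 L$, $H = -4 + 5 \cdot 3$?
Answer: $15 i \sqrt{13} \approx 54.083 i$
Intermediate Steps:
$m = -39$
$H = 11$ ($H = -4 + 15 = 11$)
$\sqrt{8 w{\left(-5 \right)} \left(m - 1\right) + H 25} = \sqrt{8 \left(\left(-2\right) \left(-5\right)\right) \left(-39 - 1\right) + 11 \cdot 25} = \sqrt{8 \cdot 10 \left(-39 - 1\right) + 275} = \sqrt{80 \left(-40\right) + 275} = \sqrt{-3200 + 275} = \sqrt{-2925} = 15 i \sqrt{13}$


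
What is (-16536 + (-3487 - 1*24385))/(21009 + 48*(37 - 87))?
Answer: -44408/18609 ≈ -2.3864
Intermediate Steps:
(-16536 + (-3487 - 1*24385))/(21009 + 48*(37 - 87)) = (-16536 + (-3487 - 24385))/(21009 + 48*(-50)) = (-16536 - 27872)/(21009 - 2400) = -44408/18609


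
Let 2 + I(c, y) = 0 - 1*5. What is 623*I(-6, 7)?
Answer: -4361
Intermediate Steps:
I(c, y) = -7 (I(c, y) = -2 + (0 - 1*5) = -2 + (0 - 5) = -2 - 5 = -7)
623*I(-6, 7) = 623*(-7) = -4361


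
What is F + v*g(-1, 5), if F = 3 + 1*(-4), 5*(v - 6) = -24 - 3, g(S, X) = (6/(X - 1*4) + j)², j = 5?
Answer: 358/5 ≈ 71.600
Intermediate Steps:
g(S, X) = (5 + 6/(-4 + X))² (g(S, X) = (6/(X - 1*4) + 5)² = (6/(X - 4) + 5)² = (6/(-4 + X) + 5)² = (5 + 6/(-4 + X))²)
v = ⅗ (v = 6 + (-24 - 3)/5 = 6 + (⅕)*(-27) = 6 - 27/5 = ⅗ ≈ 0.60000)
F = -1 (F = 3 - 4 = -1)
F + v*g(-1, 5) = -1 + 3*((-14 + 5*5)²/(-4 + 5)²)/5 = -1 + 3*((-14 + 25)²/1²)/5 = -1 + 3*(11²*1)/5 = -1 + 3*(121*1)/5 = -1 + (⅗)*121 = -1 + 363/5 = 358/5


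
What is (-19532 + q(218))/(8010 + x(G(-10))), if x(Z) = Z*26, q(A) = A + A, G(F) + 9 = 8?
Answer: -2387/998 ≈ -2.3918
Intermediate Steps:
G(F) = -1 (G(F) = -9 + 8 = -1)
q(A) = 2*A
x(Z) = 26*Z
(-19532 + q(218))/(8010 + x(G(-10))) = (-19532 + 2*218)/(8010 + 26*(-1)) = (-19532 + 436)/(8010 - 26) = -19096/7984 = -19096*1/7984 = -2387/998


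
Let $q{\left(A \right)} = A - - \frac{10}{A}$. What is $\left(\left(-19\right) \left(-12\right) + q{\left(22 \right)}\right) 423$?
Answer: $\frac{1165365}{11} \approx 1.0594 \cdot 10^{5}$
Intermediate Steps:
$q{\left(A \right)} = A + \frac{10}{A}$
$\left(\left(-19\right) \left(-12\right) + q{\left(22 \right)}\right) 423 = \left(\left(-19\right) \left(-12\right) + \left(22 + \frac{10}{22}\right)\right) 423 = \left(228 + \left(22 + 10 \cdot \frac{1}{22}\right)\right) 423 = \left(228 + \left(22 + \frac{5}{11}\right)\right) 423 = \left(228 + \frac{247}{11}\right) 423 = \frac{2755}{11} \cdot 423 = \frac{1165365}{11}$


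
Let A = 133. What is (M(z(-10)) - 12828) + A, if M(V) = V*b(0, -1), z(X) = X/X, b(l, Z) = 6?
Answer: -12689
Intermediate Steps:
z(X) = 1
M(V) = 6*V (M(V) = V*6 = 6*V)
(M(z(-10)) - 12828) + A = (6*1 - 12828) + 133 = (6 - 12828) + 133 = -12822 + 133 = -12689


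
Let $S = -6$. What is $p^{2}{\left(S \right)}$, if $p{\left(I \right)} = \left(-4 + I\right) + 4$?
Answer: $36$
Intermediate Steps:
$p{\left(I \right)} = I$
$p^{2}{\left(S \right)} = \left(-6\right)^{2} = 36$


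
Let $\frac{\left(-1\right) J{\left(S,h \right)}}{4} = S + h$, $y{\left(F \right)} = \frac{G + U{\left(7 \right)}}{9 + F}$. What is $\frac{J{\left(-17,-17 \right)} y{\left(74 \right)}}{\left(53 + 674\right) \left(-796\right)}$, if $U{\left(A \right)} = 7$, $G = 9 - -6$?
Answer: $- \frac{748}{12007859} \approx -6.2293 \cdot 10^{-5}$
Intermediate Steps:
$G = 15$ ($G = 9 + 6 = 15$)
$y{\left(F \right)} = \frac{22}{9 + F}$ ($y{\left(F \right)} = \frac{15 + 7}{9 + F} = \frac{22}{9 + F}$)
$J{\left(S,h \right)} = - 4 S - 4 h$ ($J{\left(S,h \right)} = - 4 \left(S + h\right) = - 4 S - 4 h$)
$\frac{J{\left(-17,-17 \right)} y{\left(74 \right)}}{\left(53 + 674\right) \left(-796\right)} = \frac{\left(\left(-4\right) \left(-17\right) - -68\right) \frac{22}{9 + 74}}{\left(53 + 674\right) \left(-796\right)} = \frac{\left(68 + 68\right) \frac{22}{83}}{727 \left(-796\right)} = \frac{136 \cdot 22 \cdot \frac{1}{83}}{-578692} = 136 \cdot \frac{22}{83} \left(- \frac{1}{578692}\right) = \frac{2992}{83} \left(- \frac{1}{578692}\right) = - \frac{748}{12007859}$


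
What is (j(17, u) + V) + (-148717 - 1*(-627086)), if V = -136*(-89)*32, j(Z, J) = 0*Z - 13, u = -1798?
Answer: 865684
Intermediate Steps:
j(Z, J) = -13 (j(Z, J) = 0 - 13 = -13)
V = 387328 (V = 12104*32 = 387328)
(j(17, u) + V) + (-148717 - 1*(-627086)) = (-13 + 387328) + (-148717 - 1*(-627086)) = 387315 + (-148717 + 627086) = 387315 + 478369 = 865684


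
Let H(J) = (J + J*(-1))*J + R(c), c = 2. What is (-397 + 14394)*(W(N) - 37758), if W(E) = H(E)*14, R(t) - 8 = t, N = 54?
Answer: -526539146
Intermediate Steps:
R(t) = 8 + t
H(J) = 10 (H(J) = (J + J*(-1))*J + (8 + 2) = (J - J)*J + 10 = 0*J + 10 = 0 + 10 = 10)
W(E) = 140 (W(E) = 10*14 = 140)
(-397 + 14394)*(W(N) - 37758) = (-397 + 14394)*(140 - 37758) = 13997*(-37618) = -526539146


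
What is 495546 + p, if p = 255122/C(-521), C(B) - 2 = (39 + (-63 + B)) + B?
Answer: 37643273/76 ≈ 4.9531e+5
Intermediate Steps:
C(B) = -22 + 2*B (C(B) = 2 + ((39 + (-63 + B)) + B) = 2 + ((-24 + B) + B) = 2 + (-24 + 2*B) = -22 + 2*B)
p = -18223/76 (p = 255122/(-22 + 2*(-521)) = 255122/(-22 - 1042) = 255122/(-1064) = 255122*(-1/1064) = -18223/76 ≈ -239.78)
495546 + p = 495546 - 18223/76 = 37643273/76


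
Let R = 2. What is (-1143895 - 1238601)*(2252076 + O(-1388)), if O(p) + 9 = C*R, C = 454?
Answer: -5367703925600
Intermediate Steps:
O(p) = 899 (O(p) = -9 + 454*2 = -9 + 908 = 899)
(-1143895 - 1238601)*(2252076 + O(-1388)) = (-1143895 - 1238601)*(2252076 + 899) = -2382496*2252975 = -5367703925600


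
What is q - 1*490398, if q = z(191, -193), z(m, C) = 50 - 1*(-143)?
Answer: -490205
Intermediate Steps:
z(m, C) = 193 (z(m, C) = 50 + 143 = 193)
q = 193
q - 1*490398 = 193 - 1*490398 = 193 - 490398 = -490205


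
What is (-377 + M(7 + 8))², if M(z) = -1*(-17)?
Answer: 129600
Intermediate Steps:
M(z) = 17
(-377 + M(7 + 8))² = (-377 + 17)² = (-360)² = 129600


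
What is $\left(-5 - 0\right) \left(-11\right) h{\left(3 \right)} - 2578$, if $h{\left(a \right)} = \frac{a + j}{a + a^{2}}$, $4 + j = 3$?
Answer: $- \frac{15413}{6} \approx -2568.8$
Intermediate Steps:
$j = -1$ ($j = -4 + 3 = -1$)
$h{\left(a \right)} = \frac{-1 + a}{a + a^{2}}$ ($h{\left(a \right)} = \frac{a - 1}{a + a^{2}} = \frac{-1 + a}{a + a^{2}}$)
$\left(-5 - 0\right) \left(-11\right) h{\left(3 \right)} - 2578 = \left(-5 - 0\right) \left(-11\right) \frac{-1 + 3}{3 \left(1 + 3\right)} - 2578 = \left(-5 + 0\right) \left(-11\right) \frac{1}{3} \cdot \frac{1}{4} \cdot 2 - 2578 = \left(-5\right) \left(-11\right) \frac{1}{3} \cdot \frac{1}{4} \cdot 2 - 2578 = 55 \cdot \frac{1}{6} - 2578 = \frac{55}{6} - 2578 = - \frac{15413}{6}$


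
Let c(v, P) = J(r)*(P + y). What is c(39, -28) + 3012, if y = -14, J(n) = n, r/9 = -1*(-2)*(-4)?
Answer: 6036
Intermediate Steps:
r = -72 (r = 9*(-1*(-2)*(-4)) = 9*(2*(-4)) = 9*(-8) = -72)
c(v, P) = 1008 - 72*P (c(v, P) = -72*(P - 14) = -72*(-14 + P) = 1008 - 72*P)
c(39, -28) + 3012 = (1008 - 72*(-28)) + 3012 = (1008 + 2016) + 3012 = 3024 + 3012 = 6036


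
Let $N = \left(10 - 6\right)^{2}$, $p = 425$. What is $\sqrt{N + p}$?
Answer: $21$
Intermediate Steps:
$N = 16$ ($N = 4^{2} = 16$)
$\sqrt{N + p} = \sqrt{16 + 425} = \sqrt{441} = 21$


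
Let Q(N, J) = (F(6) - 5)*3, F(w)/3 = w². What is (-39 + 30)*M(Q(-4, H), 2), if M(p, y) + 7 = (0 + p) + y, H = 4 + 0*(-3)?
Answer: -2736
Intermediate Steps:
H = 4 (H = 4 + 0 = 4)
F(w) = 3*w²
Q(N, J) = 309 (Q(N, J) = (3*6² - 5)*3 = (3*36 - 5)*3 = (108 - 5)*3 = 103*3 = 309)
M(p, y) = -7 + p + y (M(p, y) = -7 + ((0 + p) + y) = -7 + (p + y) = -7 + p + y)
(-39 + 30)*M(Q(-4, H), 2) = (-39 + 30)*(-7 + 309 + 2) = -9*304 = -2736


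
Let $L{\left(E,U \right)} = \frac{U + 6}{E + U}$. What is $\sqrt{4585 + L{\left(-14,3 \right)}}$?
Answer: $\frac{\sqrt{554686}}{11} \approx 67.707$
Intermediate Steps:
$L{\left(E,U \right)} = \frac{6 + U}{E + U}$
$\sqrt{4585 + L{\left(-14,3 \right)}} = \sqrt{4585 + \frac{6 + 3}{-14 + 3}} = \sqrt{4585 + \frac{1}{-11} \cdot 9} = \sqrt{4585 - \frac{9}{11}} = \sqrt{\frac{50426}{11}} = \frac{\sqrt{554686}}{11}$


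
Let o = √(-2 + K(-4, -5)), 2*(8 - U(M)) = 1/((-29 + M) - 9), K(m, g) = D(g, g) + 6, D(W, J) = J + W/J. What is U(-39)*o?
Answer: 0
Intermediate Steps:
K(m, g) = 7 + g (K(m, g) = (g + g/g) + 6 = (g + 1) + 6 = (1 + g) + 6 = 7 + g)
U(M) = 8 - 1/(2*(-38 + M)) (U(M) = 8 - 1/(2*((-29 + M) - 9)) = 8 - 1/(2*(-38 + M)))
o = 0 (o = √(-2 + (7 - 5)) = √(-2 + 2) = √0 = 0)
U(-39)*o = ((-609 + 16*(-39))/(2*(-38 - 39)))*0 = ((½)*(-609 - 624)/(-77))*0 = ((½)*(-1/77)*(-1233))*0 = (1233/154)*0 = 0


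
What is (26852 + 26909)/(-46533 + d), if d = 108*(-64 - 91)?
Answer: -53761/63273 ≈ -0.84967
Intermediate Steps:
d = -16740 (d = 108*(-155) = -16740)
(26852 + 26909)/(-46533 + d) = (26852 + 26909)/(-46533 - 16740) = 53761/(-63273) = 53761*(-1/63273) = -53761/63273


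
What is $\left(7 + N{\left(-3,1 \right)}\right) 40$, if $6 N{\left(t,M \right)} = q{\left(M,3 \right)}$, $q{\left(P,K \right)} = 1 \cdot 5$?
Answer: $\frac{940}{3} \approx 313.33$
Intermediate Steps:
$q{\left(P,K \right)} = 5$
$N{\left(t,M \right)} = \frac{5}{6}$ ($N{\left(t,M \right)} = \frac{1}{6} \cdot 5 = \frac{5}{6}$)
$\left(7 + N{\left(-3,1 \right)}\right) 40 = \left(7 + \frac{5}{6}\right) 40 = \frac{47}{6} \cdot 40 = \frac{940}{3}$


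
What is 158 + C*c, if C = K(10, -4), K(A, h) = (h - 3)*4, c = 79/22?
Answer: 632/11 ≈ 57.455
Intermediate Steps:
c = 79/22 (c = 79*(1/22) = 79/22 ≈ 3.5909)
K(A, h) = -12 + 4*h (K(A, h) = (-3 + h)*4 = -12 + 4*h)
C = -28 (C = -12 + 4*(-4) = -12 - 16 = -28)
158 + C*c = 158 - 28*79/22 = 158 - 1106/11 = 632/11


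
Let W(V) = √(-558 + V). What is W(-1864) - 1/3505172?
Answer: -1/3505172 + I*√2422 ≈ -2.8529e-7 + 49.214*I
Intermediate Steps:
W(-1864) - 1/3505172 = √(-558 - 1864) - 1/3505172 = √(-2422) - 1*1/3505172 = I*√2422 - 1/3505172 = -1/3505172 + I*√2422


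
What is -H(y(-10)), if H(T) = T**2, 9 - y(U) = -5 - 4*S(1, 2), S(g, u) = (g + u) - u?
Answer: -324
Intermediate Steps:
S(g, u) = g
y(U) = 18 (y(U) = 9 - (-5 - 4*1) = 9 - (-5 - 4) = 9 - 1*(-9) = 9 + 9 = 18)
-H(y(-10)) = -1*18**2 = -1*324 = -324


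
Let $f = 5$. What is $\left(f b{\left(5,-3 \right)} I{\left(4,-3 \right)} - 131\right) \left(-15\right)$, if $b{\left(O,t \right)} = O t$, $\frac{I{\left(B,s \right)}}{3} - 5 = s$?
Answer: $8715$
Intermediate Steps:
$I{\left(B,s \right)} = 15 + 3 s$
$\left(f b{\left(5,-3 \right)} I{\left(4,-3 \right)} - 131\right) \left(-15\right) = \left(5 \cdot 5 \left(-3\right) \left(15 + 3 \left(-3\right)\right) - 131\right) \left(-15\right) = \left(5 \left(-15\right) \left(15 - 9\right) - 131\right) \left(-15\right) = \left(\left(-75\right) 6 - 131\right) \left(-15\right) = \left(-450 - 131\right) \left(-15\right) = \left(-581\right) \left(-15\right) = 8715$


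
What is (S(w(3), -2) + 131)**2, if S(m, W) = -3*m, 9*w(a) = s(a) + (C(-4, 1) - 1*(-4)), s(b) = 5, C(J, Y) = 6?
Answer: 15876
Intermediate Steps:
w(a) = 5/3 (w(a) = (5 + (6 - 1*(-4)))/9 = (5 + (6 + 4))/9 = (5 + 10)/9 = (1/9)*15 = 5/3)
(S(w(3), -2) + 131)**2 = (-3*5/3 + 131)**2 = (-5 + 131)**2 = 126**2 = 15876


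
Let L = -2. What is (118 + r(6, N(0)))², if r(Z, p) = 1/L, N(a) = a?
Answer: 55225/4 ≈ 13806.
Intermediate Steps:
r(Z, p) = -½ (r(Z, p) = 1/(-2) = -½)
(118 + r(6, N(0)))² = (118 - ½)² = (235/2)² = 55225/4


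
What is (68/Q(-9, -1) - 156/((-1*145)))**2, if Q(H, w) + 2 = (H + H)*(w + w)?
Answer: 198916/21025 ≈ 9.4609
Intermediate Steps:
Q(H, w) = -2 + 4*H*w (Q(H, w) = -2 + (H + H)*(w + w) = -2 + (2*H)*(2*w) = -2 + 4*H*w)
(68/Q(-9, -1) - 156/((-1*145)))**2 = (68/(-2 + 4*(-9)*(-1)) - 156/((-1*145)))**2 = (68/(-2 + 36) - 156/(-145))**2 = (68/34 - 156*(-1/145))**2 = (68*(1/34) + 156/145)**2 = (2 + 156/145)**2 = (446/145)**2 = 198916/21025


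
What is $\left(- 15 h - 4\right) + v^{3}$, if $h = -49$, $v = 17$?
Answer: $5644$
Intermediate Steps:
$\left(- 15 h - 4\right) + v^{3} = \left(\left(-15\right) \left(-49\right) - 4\right) + 17^{3} = \left(735 - 4\right) + 4913 = 731 + 4913 = 5644$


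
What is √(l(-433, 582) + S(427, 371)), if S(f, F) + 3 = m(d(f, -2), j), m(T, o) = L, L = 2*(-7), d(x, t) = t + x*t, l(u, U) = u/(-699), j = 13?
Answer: 5*I*√320142/699 ≈ 4.0473*I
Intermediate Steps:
l(u, U) = -u/699 (l(u, U) = u*(-1/699) = -u/699)
d(x, t) = t + t*x
L = -14
m(T, o) = -14
S(f, F) = -17 (S(f, F) = -3 - 14 = -17)
√(l(-433, 582) + S(427, 371)) = √(-1/699*(-433) - 17) = √(433/699 - 17) = √(-11450/699) = 5*I*√320142/699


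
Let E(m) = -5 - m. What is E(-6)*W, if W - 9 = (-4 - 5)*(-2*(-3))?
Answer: -45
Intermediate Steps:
W = -45 (W = 9 + (-4 - 5)*(-2*(-3)) = 9 - 9*6 = 9 - 54 = -45)
E(-6)*W = (-5 - 1*(-6))*(-45) = (-5 + 6)*(-45) = 1*(-45) = -45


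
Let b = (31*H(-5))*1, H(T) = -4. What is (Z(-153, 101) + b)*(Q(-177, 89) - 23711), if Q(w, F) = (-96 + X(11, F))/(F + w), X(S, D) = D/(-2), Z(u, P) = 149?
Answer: -104321375/176 ≈ -5.9274e+5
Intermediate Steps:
X(S, D) = -D/2 (X(S, D) = D*(-½) = -D/2)
Q(w, F) = (-96 - F/2)/(F + w)
b = -124 (b = (31*(-4))*1 = -124*1 = -124)
(Z(-153, 101) + b)*(Q(-177, 89) - 23711) = (149 - 124)*((-96 - ½*89)/(89 - 177) - 23711) = 25*((-96 - 89/2)/(-88) - 23711) = 25*(-1/88*(-281/2) - 23711) = 25*(281/176 - 23711) = 25*(-4172855/176) = -104321375/176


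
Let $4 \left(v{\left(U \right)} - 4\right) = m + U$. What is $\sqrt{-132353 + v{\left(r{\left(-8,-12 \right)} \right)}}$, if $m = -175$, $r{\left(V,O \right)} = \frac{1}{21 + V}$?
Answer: $\frac{i \sqrt{89497486}}{26} \approx 363.86 i$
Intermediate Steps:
$v{\left(U \right)} = - \frac{159}{4} + \frac{U}{4}$ ($v{\left(U \right)} = 4 + \frac{-175 + U}{4} = 4 + \left(- \frac{175}{4} + \frac{U}{4}\right) = - \frac{159}{4} + \frac{U}{4}$)
$\sqrt{-132353 + v{\left(r{\left(-8,-12 \right)} \right)}} = \sqrt{-132353 - \left(\frac{159}{4} - \frac{1}{4 \left(21 - 8\right)}\right)} = \sqrt{-132353 - \left(\frac{159}{4} - \frac{1}{4 \cdot 13}\right)} = \sqrt{-132353 + \left(- \frac{159}{4} + \frac{1}{4} \cdot \frac{1}{13}\right)} = \sqrt{-132353 + \left(- \frac{159}{4} + \frac{1}{52}\right)} = \sqrt{-132353 - \frac{1033}{26}} = \sqrt{- \frac{3442211}{26}} = \frac{i \sqrt{89497486}}{26}$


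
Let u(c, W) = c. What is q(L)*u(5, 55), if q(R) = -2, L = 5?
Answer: -10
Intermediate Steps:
q(L)*u(5, 55) = -2*5 = -10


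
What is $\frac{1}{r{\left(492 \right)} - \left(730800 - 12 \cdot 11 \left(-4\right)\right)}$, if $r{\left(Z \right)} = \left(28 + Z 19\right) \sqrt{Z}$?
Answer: $- \frac{13}{8738432} - \frac{\sqrt{123}}{26215296} \approx -1.9107 \cdot 10^{-6}$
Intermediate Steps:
$r{\left(Z \right)} = \sqrt{Z} \left(28 + 19 Z\right)$ ($r{\left(Z \right)} = \left(28 + 19 Z\right) \sqrt{Z} = \sqrt{Z} \left(28 + 19 Z\right)$)
$\frac{1}{r{\left(492 \right)} - \left(730800 - 12 \cdot 11 \left(-4\right)\right)} = \frac{1}{\sqrt{492} \left(28 + 19 \cdot 492\right) - \left(730800 - 12 \cdot 11 \left(-4\right)\right)} = \frac{1}{2 \sqrt{123} \left(28 + 9348\right) + \left(132 \left(-4\right) - 730800\right)} = \frac{1}{2 \sqrt{123} \cdot 9376 - 731328} = \frac{1}{18752 \sqrt{123} - 731328} = \frac{1}{-731328 + 18752 \sqrt{123}}$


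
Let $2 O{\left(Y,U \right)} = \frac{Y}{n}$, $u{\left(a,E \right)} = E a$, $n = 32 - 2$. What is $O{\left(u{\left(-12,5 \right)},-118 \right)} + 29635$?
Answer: $29634$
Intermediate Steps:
$n = 30$
$O{\left(Y,U \right)} = \frac{Y}{60}$ ($O{\left(Y,U \right)} = \frac{Y \frac{1}{30}}{2} = \frac{\frac{1}{30} Y}{2} = \frac{Y}{60}$)
$O{\left(u{\left(-12,5 \right)},-118 \right)} + 29635 = \frac{5 \left(-12\right)}{60} + 29635 = \frac{1}{60} \left(-60\right) + 29635 = -1 + 29635 = 29634$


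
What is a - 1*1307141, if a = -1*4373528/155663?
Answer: -203477863011/155663 ≈ -1.3072e+6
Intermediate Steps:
a = -4373528/155663 (a = -4373528*1/155663 = -4373528/155663 ≈ -28.096)
a - 1*1307141 = -4373528/155663 - 1*1307141 = -4373528/155663 - 1307141 = -203477863011/155663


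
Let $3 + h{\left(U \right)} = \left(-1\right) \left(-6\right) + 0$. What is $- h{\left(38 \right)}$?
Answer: $-3$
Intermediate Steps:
$h{\left(U \right)} = 3$ ($h{\left(U \right)} = -3 + \left(\left(-1\right) \left(-6\right) + 0\right) = -3 + \left(6 + 0\right) = -3 + 6 = 3$)
$- h{\left(38 \right)} = \left(-1\right) 3 = -3$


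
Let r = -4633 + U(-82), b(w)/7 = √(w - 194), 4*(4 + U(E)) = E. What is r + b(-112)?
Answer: -9315/2 + 21*I*√34 ≈ -4657.5 + 122.45*I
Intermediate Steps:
U(E) = -4 + E/4
b(w) = 7*√(-194 + w) (b(w) = 7*√(w - 194) = 7*√(-194 + w))
r = -9315/2 (r = -4633 + (-4 + (¼)*(-82)) = -4633 + (-4 - 41/2) = -4633 - 49/2 = -9315/2 ≈ -4657.5)
r + b(-112) = -9315/2 + 7*√(-194 - 112) = -9315/2 + 7*√(-306) = -9315/2 + 7*(3*I*√34) = -9315/2 + 21*I*√34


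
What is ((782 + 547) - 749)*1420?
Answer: 823600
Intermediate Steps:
((782 + 547) - 749)*1420 = (1329 - 749)*1420 = 580*1420 = 823600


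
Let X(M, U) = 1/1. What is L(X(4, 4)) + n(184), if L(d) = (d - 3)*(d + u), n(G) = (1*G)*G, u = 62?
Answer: 33730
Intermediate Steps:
n(G) = G² (n(G) = G*G = G²)
X(M, U) = 1
L(d) = (-3 + d)*(62 + d) (L(d) = (d - 3)*(d + 62) = (-3 + d)*(62 + d))
L(X(4, 4)) + n(184) = (-186 + 1² + 59*1) + 184² = (-186 + 1 + 59) + 33856 = -126 + 33856 = 33730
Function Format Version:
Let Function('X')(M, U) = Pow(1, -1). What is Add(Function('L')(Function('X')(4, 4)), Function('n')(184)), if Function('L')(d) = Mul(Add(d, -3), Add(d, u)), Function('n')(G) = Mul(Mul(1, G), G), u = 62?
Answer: 33730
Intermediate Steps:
Function('n')(G) = Pow(G, 2) (Function('n')(G) = Mul(G, G) = Pow(G, 2))
Function('X')(M, U) = 1
Function('L')(d) = Mul(Add(-3, d), Add(62, d)) (Function('L')(d) = Mul(Add(d, -3), Add(d, 62)) = Mul(Add(-3, d), Add(62, d)))
Add(Function('L')(Function('X')(4, 4)), Function('n')(184)) = Add(Add(-186, Pow(1, 2), Mul(59, 1)), Pow(184, 2)) = Add(Add(-186, 1, 59), 33856) = Add(-126, 33856) = 33730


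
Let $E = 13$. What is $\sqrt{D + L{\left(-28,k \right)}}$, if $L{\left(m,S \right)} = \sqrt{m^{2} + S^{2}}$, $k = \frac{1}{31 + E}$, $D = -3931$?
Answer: $\frac{\sqrt{-1902604 + 55 \sqrt{60713}}}{22} \approx 62.474 i$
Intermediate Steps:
$k = \frac{1}{44}$ ($k = \frac{1}{31 + 13} = \frac{1}{44} \approx 0.022727$)
$L{\left(m,S \right)} = \sqrt{S^{2} + m^{2}}$
$\sqrt{D + L{\left(-28,k \right)}} = \sqrt{-3931 + \sqrt{\left(\frac{1}{44}\right)^{2} + \left(-28\right)^{2}}} = \sqrt{-3931 + \sqrt{\frac{1}{1936} + 784}} = \sqrt{-3931 + \sqrt{\frac{1517825}{1936}}} = \sqrt{-3931 + \frac{5 \sqrt{60713}}{44}}$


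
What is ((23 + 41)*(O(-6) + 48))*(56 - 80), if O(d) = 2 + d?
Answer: -67584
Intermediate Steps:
((23 + 41)*(O(-6) + 48))*(56 - 80) = ((23 + 41)*((2 - 6) + 48))*(56 - 80) = (64*(-4 + 48))*(-24) = (64*44)*(-24) = 2816*(-24) = -67584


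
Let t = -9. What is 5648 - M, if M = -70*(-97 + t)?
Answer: -1772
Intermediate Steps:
M = 7420 (M = -70*(-97 - 9) = -70*(-106) = 7420)
5648 - M = 5648 - 1*7420 = 5648 - 7420 = -1772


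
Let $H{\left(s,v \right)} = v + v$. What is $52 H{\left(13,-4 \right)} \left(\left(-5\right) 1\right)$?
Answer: $2080$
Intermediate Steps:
$H{\left(s,v \right)} = 2 v$
$52 H{\left(13,-4 \right)} \left(\left(-5\right) 1\right) = 52 \cdot 2 \left(-4\right) \left(\left(-5\right) 1\right) = 52 \left(-8\right) \left(-5\right) = \left(-416\right) \left(-5\right) = 2080$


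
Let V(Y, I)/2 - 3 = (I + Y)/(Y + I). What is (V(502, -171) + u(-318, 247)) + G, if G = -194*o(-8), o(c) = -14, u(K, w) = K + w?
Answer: 2653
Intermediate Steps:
V(Y, I) = 8 (V(Y, I) = 6 + 2*((I + Y)/(Y + I)) = 6 + 2*((I + Y)/(I + Y)) = 6 + 2*1 = 6 + 2 = 8)
G = 2716 (G = -194*(-14) = 2716)
(V(502, -171) + u(-318, 247)) + G = (8 + (-318 + 247)) + 2716 = (8 - 71) + 2716 = -63 + 2716 = 2653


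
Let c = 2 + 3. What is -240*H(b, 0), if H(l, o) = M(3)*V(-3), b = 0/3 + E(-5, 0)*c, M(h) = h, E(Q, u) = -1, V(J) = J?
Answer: 2160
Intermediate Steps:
c = 5
b = -5 (b = 0/3 - 1*5 = 0*(⅓) - 5 = 0 - 5 = -5)
H(l, o) = -9 (H(l, o) = 3*(-3) = -9)
-240*H(b, 0) = -240*(-9) = 2160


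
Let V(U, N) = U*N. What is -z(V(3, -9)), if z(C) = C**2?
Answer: -729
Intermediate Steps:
V(U, N) = N*U
-z(V(3, -9)) = -(-9*3)**2 = -1*(-27)**2 = -1*729 = -729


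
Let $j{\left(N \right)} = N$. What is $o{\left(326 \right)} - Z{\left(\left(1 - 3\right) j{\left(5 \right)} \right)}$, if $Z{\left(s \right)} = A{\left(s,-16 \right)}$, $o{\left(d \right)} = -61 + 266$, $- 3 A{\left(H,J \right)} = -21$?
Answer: $198$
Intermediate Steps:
$A{\left(H,J \right)} = 7$ ($A{\left(H,J \right)} = \left(- \frac{1}{3}\right) \left(-21\right) = 7$)
$o{\left(d \right)} = 205$
$Z{\left(s \right)} = 7$
$o{\left(326 \right)} - Z{\left(\left(1 - 3\right) j{\left(5 \right)} \right)} = 205 - 7 = 198$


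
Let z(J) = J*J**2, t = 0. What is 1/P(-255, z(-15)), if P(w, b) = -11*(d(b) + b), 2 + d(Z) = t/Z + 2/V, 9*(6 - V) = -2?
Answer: 28/1040017 ≈ 2.6923e-5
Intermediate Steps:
V = 56/9 (V = 6 - 1/9*(-2) = 6 + 2/9 = 56/9 ≈ 6.2222)
z(J) = J**3
d(Z) = -47/28 (d(Z) = -2 + (0/Z + 2/(56/9)) = -2 + (0 + 2*(9/56)) = -2 + (0 + 9/28) = -2 + 9/28 = -47/28)
P(w, b) = 517/28 - 11*b (P(w, b) = -11*(-47/28 + b) = 517/28 - 11*b)
1/P(-255, z(-15)) = 1/(517/28 - 11*(-15)**3) = 1/(517/28 - 11*(-3375)) = 1/(517/28 + 37125) = 1/(1040017/28) = 28/1040017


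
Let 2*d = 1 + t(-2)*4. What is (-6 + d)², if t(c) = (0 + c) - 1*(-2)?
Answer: 121/4 ≈ 30.250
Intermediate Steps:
t(c) = 2 + c (t(c) = c + 2 = 2 + c)
d = ½ (d = (1 + (2 - 2)*4)/2 = (1 + 0*4)/2 = (1 + 0)/2 = (½)*1 = ½ ≈ 0.50000)
(-6 + d)² = (-6 + ½)² = (-11/2)² = 121/4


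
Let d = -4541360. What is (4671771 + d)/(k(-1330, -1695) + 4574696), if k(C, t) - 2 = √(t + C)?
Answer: 596590940878/20927861794229 - 7172605*I/20927861794229 ≈ 0.028507 - 3.4273e-7*I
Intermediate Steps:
k(C, t) = 2 + √(C + t) (k(C, t) = 2 + √(t + C) = 2 + √(C + t))
(4671771 + d)/(k(-1330, -1695) + 4574696) = (4671771 - 4541360)/((2 + √(-1330 - 1695)) + 4574696) = 130411/((2 + √(-3025)) + 4574696) = 130411/((2 + 55*I) + 4574696) = 130411/(4574698 + 55*I) = 130411*((4574698 - 55*I)/20927861794229) = 130411*(4574698 - 55*I)/20927861794229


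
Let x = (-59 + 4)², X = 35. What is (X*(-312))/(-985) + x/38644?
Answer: 84994421/7612868 ≈ 11.165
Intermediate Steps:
x = 3025 (x = (-55)² = 3025)
(X*(-312))/(-985) + x/38644 = (35*(-312))/(-985) + 3025/38644 = -10920*(-1/985) + 3025*(1/38644) = 2184/197 + 3025/38644 = 84994421/7612868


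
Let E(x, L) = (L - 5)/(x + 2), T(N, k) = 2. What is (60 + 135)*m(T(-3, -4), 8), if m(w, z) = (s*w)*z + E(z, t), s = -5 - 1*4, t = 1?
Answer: -28158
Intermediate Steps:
s = -9 (s = -5 - 4 = -9)
E(x, L) = (-5 + L)/(2 + x)
m(w, z) = -4/(2 + z) - 9*w*z (m(w, z) = (-9*w)*z + (-5 + 1)/(2 + z) = -9*w*z - 4/(2 + z) = -4/(2 + z) - 9*w*z)
(60 + 135)*m(T(-3, -4), 8) = (60 + 135)*((-4 - 9*2*8*(2 + 8))/(2 + 8)) = 195*((-4 - 9*2*8*10)/10) = 195*((-4 - 1440)/10) = 195*((⅒)*(-1444)) = 195*(-722/5) = -28158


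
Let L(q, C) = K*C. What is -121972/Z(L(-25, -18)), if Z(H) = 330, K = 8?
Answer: -60986/165 ≈ -369.61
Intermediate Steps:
L(q, C) = 8*C
-121972/Z(L(-25, -18)) = -121972/330 = -121972*1/330 = -60986/165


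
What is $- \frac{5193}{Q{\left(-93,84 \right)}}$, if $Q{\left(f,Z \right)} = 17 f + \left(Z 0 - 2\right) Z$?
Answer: $\frac{1731}{583} \approx 2.9691$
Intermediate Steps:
$Q{\left(f,Z \right)} = - 2 Z + 17 f$ ($Q{\left(f,Z \right)} = 17 f + \left(0 - 2\right) Z = 17 f - 2 Z = - 2 Z + 17 f$)
$- \frac{5193}{Q{\left(-93,84 \right)}} = - \frac{5193}{\left(-2\right) 84 + 17 \left(-93\right)} = - \frac{5193}{-168 - 1581} = - \frac{5193}{-1749} = \left(-5193\right) \left(- \frac{1}{1749}\right) = \frac{1731}{583}$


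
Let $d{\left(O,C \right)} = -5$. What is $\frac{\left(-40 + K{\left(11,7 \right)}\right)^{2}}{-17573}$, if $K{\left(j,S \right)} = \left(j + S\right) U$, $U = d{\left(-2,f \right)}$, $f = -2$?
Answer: $- \frac{16900}{17573} \approx -0.9617$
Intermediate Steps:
$U = -5$
$K{\left(j,S \right)} = - 5 S - 5 j$ ($K{\left(j,S \right)} = \left(j + S\right) \left(-5\right) = \left(S + j\right) \left(-5\right) = - 5 S - 5 j$)
$\frac{\left(-40 + K{\left(11,7 \right)}\right)^{2}}{-17573} = \frac{\left(-40 - 90\right)^{2}}{-17573} = \left(-40 - 90\right)^{2} \left(- \frac{1}{17573}\right) = \left(-130\right)^{2} \left(- \frac{1}{17573}\right) = 16900 \left(- \frac{1}{17573}\right) = - \frac{16900}{17573}$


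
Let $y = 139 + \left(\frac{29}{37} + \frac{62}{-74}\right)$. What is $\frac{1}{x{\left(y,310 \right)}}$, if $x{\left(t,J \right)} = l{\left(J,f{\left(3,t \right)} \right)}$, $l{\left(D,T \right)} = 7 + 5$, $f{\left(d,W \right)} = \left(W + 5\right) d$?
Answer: $\frac{1}{12} \approx 0.083333$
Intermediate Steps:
$y = \frac{5141}{37}$ ($y = 139 + \left(29 \cdot \frac{1}{37} + 62 \left(- \frac{1}{74}\right)\right) = 139 + \left(\frac{29}{37} - \frac{31}{37}\right) = 139 - \frac{2}{37} = \frac{5141}{37} \approx 138.95$)
$f{\left(d,W \right)} = d \left(5 + W\right)$ ($f{\left(d,W \right)} = \left(5 + W\right) d = d \left(5 + W\right)$)
$l{\left(D,T \right)} = 12$
$x{\left(t,J \right)} = 12$
$\frac{1}{x{\left(y,310 \right)}} = \frac{1}{12}$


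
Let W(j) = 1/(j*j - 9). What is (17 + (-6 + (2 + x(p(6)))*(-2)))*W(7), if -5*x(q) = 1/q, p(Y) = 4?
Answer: 71/400 ≈ 0.17750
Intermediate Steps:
W(j) = 1/(-9 + j²) (W(j) = 1/(j² - 9) = 1/(-9 + j²))
x(q) = -1/(5*q)
(17 + (-6 + (2 + x(p(6)))*(-2)))*W(7) = (17 + (-6 + (2 - ⅕/4)*(-2)))/(-9 + 7²) = (17 + (-6 + (2 - ⅕*¼)*(-2)))/(-9 + 49) = (17 + (-6 + (2 - 1/20)*(-2)))/40 = (17 + (-6 + (39/20)*(-2)))*(1/40) = (17 + (-6 - 39/10))*(1/40) = (17 - 99/10)*(1/40) = (71/10)*(1/40) = 71/400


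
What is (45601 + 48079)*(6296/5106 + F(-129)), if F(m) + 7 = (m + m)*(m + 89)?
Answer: 2466803962160/2553 ≈ 9.6624e+8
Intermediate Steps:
F(m) = -7 + 2*m*(89 + m) (F(m) = -7 + (m + m)*(m + 89) = -7 + (2*m)*(89 + m) = -7 + 2*m*(89 + m))
(45601 + 48079)*(6296/5106 + F(-129)) = (45601 + 48079)*(6296/5106 + (-7 + 2*(-129)**2 + 178*(-129))) = 93680*(6296*(1/5106) + (-7 + 2*16641 - 22962)) = 93680*(3148/2553 + (-7 + 33282 - 22962)) = 93680*(3148/2553 + 10313) = 93680*(26332237/2553) = 2466803962160/2553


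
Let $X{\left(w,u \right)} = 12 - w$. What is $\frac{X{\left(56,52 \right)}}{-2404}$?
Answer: $\frac{11}{601} \approx 0.018303$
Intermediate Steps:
$\frac{X{\left(56,52 \right)}}{-2404} = \frac{12 - 56}{-2404} = \left(12 - 56\right) \left(- \frac{1}{2404}\right) = \left(-44\right) \left(- \frac{1}{2404}\right) = \frac{11}{601}$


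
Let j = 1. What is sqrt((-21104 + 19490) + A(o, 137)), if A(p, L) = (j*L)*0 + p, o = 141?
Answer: I*sqrt(1473) ≈ 38.38*I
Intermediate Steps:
A(p, L) = p (A(p, L) = (1*L)*0 + p = L*0 + p = 0 + p = p)
sqrt((-21104 + 19490) + A(o, 137)) = sqrt((-21104 + 19490) + 141) = sqrt(-1614 + 141) = sqrt(-1473) = I*sqrt(1473)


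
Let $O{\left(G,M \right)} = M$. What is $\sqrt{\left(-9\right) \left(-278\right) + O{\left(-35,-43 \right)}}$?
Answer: $\sqrt{2459} \approx 49.588$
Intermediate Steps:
$\sqrt{\left(-9\right) \left(-278\right) + O{\left(-35,-43 \right)}} = \sqrt{\left(-9\right) \left(-278\right) - 43} = \sqrt{2502 - 43} = \sqrt{2459}$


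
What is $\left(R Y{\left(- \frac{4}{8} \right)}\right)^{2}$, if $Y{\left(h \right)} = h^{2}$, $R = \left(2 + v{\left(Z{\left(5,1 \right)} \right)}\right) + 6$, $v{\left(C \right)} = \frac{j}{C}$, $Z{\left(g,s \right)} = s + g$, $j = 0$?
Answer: $4$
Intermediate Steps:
$Z{\left(g,s \right)} = g + s$
$v{\left(C \right)} = 0$ ($v{\left(C \right)} = \frac{0}{C} = 0$)
$R = 8$ ($R = \left(2 + 0\right) + 6 = 2 + 6 = 8$)
$\left(R Y{\left(- \frac{4}{8} \right)}\right)^{2} = \left(8 \left(- \frac{4}{8}\right)^{2}\right)^{2} = \left(8 \left(\left(-4\right) \frac{1}{8}\right)^{2}\right)^{2} = \left(8 \left(- \frac{1}{2}\right)^{2}\right)^{2} = \left(8 \cdot \frac{1}{4}\right)^{2} = 2^{2} = 4$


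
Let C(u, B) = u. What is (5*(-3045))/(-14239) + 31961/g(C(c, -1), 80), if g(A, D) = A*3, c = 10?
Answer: 15708601/14730 ≈ 1066.4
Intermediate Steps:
g(A, D) = 3*A
(5*(-3045))/(-14239) + 31961/g(C(c, -1), 80) = (5*(-3045))/(-14239) + 31961/((3*10)) = -15225*(-1/14239) + 31961/30 = 525/491 + 31961*(1/30) = 525/491 + 31961/30 = 15708601/14730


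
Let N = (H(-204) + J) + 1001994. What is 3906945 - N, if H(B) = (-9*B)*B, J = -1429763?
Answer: 4709258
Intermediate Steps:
H(B) = -9*B²
N = -802313 (N = (-9*(-204)² - 1429763) + 1001994 = (-9*41616 - 1429763) + 1001994 = (-374544 - 1429763) + 1001994 = -1804307 + 1001994 = -802313)
3906945 - N = 3906945 - 1*(-802313) = 3906945 + 802313 = 4709258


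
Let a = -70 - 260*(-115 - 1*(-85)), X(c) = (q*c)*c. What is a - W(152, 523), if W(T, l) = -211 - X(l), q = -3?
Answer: -812646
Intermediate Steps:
X(c) = -3*c² (X(c) = (-3*c)*c = -3*c²)
W(T, l) = -211 + 3*l² (W(T, l) = -211 - (-3)*l² = -211 + 3*l²)
a = 7730 (a = -70 - 260*(-115 + 85) = -70 - 260*(-30) = -70 + 7800 = 7730)
a - W(152, 523) = 7730 - (-211 + 3*523²) = 7730 - (-211 + 3*273529) = 7730 - (-211 + 820587) = 7730 - 1*820376 = 7730 - 820376 = -812646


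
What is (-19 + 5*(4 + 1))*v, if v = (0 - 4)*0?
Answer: 0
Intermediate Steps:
v = 0 (v = -4*0 = 0)
(-19 + 5*(4 + 1))*v = (-19 + 5*(4 + 1))*0 = (-19 + 5*5)*0 = (-19 + 25)*0 = 6*0 = 0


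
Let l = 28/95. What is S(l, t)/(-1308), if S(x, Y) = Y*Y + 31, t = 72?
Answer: -5215/1308 ≈ -3.9870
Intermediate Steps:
l = 28/95 (l = 28*(1/95) = 28/95 ≈ 0.29474)
S(x, Y) = 31 + Y² (S(x, Y) = Y² + 31 = 31 + Y²)
S(l, t)/(-1308) = (31 + 72²)/(-1308) = (31 + 5184)*(-1/1308) = 5215*(-1/1308) = -5215/1308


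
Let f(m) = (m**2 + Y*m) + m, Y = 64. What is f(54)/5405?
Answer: 6426/5405 ≈ 1.1889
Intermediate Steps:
f(m) = m**2 + 65*m (f(m) = (m**2 + 64*m) + m = m**2 + 65*m)
f(54)/5405 = (54*(65 + 54))/5405 = (54*119)*(1/5405) = 6426*(1/5405) = 6426/5405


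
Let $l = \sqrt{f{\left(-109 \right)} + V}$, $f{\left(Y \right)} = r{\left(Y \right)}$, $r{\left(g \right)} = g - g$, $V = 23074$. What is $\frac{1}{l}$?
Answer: $\frac{\sqrt{23074}}{23074} \approx 0.0065832$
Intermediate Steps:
$r{\left(g \right)} = 0$
$f{\left(Y \right)} = 0$
$l = \sqrt{23074}$ ($l = \sqrt{0 + 23074} = \sqrt{23074} \approx 151.9$)
$\frac{1}{l} = \frac{1}{\sqrt{23074}} = \frac{\sqrt{23074}}{23074}$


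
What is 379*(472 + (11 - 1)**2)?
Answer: 216788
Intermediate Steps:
379*(472 + (11 - 1)**2) = 379*(472 + 10**2) = 379*(472 + 100) = 379*572 = 216788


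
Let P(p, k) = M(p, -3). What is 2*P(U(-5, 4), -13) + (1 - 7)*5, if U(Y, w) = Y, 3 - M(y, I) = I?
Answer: -18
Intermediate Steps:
M(y, I) = 3 - I
P(p, k) = 6 (P(p, k) = 3 - 1*(-3) = 3 + 3 = 6)
2*P(U(-5, 4), -13) + (1 - 7)*5 = 2*6 + (1 - 7)*5 = 12 - 6*5 = 12 - 30 = -18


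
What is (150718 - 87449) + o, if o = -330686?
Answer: -267417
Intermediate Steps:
(150718 - 87449) + o = (150718 - 87449) - 330686 = 63269 - 330686 = -267417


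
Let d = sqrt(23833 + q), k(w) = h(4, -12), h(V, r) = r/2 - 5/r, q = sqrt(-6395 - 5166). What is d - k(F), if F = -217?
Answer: 67/12 + sqrt(23833 + I*sqrt(11561)) ≈ 159.96 + 0.34824*I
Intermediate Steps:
q = I*sqrt(11561) (q = sqrt(-11561) = I*sqrt(11561) ≈ 107.52*I)
h(V, r) = r/2 - 5/r (h(V, r) = r*(1/2) - 5/r = r/2 - 5/r)
k(w) = -67/12 (k(w) = (1/2)*(-12) - 5/(-12) = -6 - 5*(-1/12) = -6 + 5/12 = -67/12)
d = sqrt(23833 + I*sqrt(11561)) ≈ 154.38 + 0.3482*I
d - k(F) = sqrt(23833 + I*sqrt(11561)) - 1*(-67/12) = sqrt(23833 + I*sqrt(11561)) + 67/12 = 67/12 + sqrt(23833 + I*sqrt(11561))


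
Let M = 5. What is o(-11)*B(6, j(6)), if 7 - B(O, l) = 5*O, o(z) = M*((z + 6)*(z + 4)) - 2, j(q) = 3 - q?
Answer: -3979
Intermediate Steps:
o(z) = -2 + 5*(4 + z)*(6 + z) (o(z) = 5*((z + 6)*(z + 4)) - 2 = 5*((6 + z)*(4 + z)) - 2 = 5*((4 + z)*(6 + z)) - 2 = 5*(4 + z)*(6 + z) - 2 = -2 + 5*(4 + z)*(6 + z))
B(O, l) = 7 - 5*O
o(-11)*B(6, j(6)) = (118 + 5*(-11)² + 50*(-11))*(7 - 5*6) = (118 + 5*121 - 550)*(7 - 30) = (118 + 605 - 550)*(-23) = 173*(-23) = -3979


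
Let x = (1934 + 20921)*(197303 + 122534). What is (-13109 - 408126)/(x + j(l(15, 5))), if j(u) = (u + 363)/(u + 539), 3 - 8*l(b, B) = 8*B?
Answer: -1800779625/31249714067492 ≈ -5.7625e-5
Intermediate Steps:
l(b, B) = 3/8 - B
j(u) = (363 + u)/(539 + u)
x = 7309874635 (x = 22855*319837 = 7309874635)
(-13109 - 408126)/(x + j(l(15, 5))) = (-13109 - 408126)/(7309874635 + (363 + (3/8 - 1*5))/(539 + (3/8 - 1*5))) = -421235/(7309874635 + (363 + (3/8 - 5))/(539 + (3/8 - 5))) = -421235/(7309874635 + (363 - 37/8)/(539 - 37/8)) = -421235/(7309874635 + (2867/8)/(4275/8)) = -421235/(7309874635 + (8/4275)*(2867/8)) = -421235/(7309874635 + 2867/4275) = -421235/31249714067492/4275 = -421235*4275/31249714067492 = -1800779625/31249714067492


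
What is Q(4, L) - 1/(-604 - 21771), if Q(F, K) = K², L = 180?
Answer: 724950001/22375 ≈ 32400.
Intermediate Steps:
Q(4, L) - 1/(-604 - 21771) = 180² - 1/(-604 - 21771) = 32400 - 1/(-22375) = 32400 - 1*(-1/22375) = 32400 + 1/22375 = 724950001/22375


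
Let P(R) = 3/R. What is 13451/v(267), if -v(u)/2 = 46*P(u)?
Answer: -1197139/92 ≈ -13012.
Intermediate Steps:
v(u) = -276/u (v(u) = -92*3/u = -276/u)
13451/v(267) = 13451/((-276/267)) = 13451/((-276*1/267)) = 13451/(-92/89) = 13451*(-89/92) = -1197139/92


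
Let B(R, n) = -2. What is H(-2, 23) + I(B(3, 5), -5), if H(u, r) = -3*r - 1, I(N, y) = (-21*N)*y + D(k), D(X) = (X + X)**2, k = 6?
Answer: -136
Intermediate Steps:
D(X) = 4*X**2 (D(X) = (2*X)**2 = 4*X**2)
I(N, y) = 144 - 21*N*y (I(N, y) = (-21*N)*y + 4*6**2 = -21*N*y + 4*36 = -21*N*y + 144 = 144 - 21*N*y)
H(u, r) = -1 - 3*r
H(-2, 23) + I(B(3, 5), -5) = (-1 - 3*23) + (144 - 21*(-2)*(-5)) = (-1 - 69) + (144 - 210) = -70 - 66 = -136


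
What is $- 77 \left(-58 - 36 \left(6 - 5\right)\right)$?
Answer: $7238$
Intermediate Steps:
$- 77 \left(-58 - 36 \left(6 - 5\right)\right) = - 77 \left(-58 - 36\right) = \left(-77\right) \left(-94\right) = 7238$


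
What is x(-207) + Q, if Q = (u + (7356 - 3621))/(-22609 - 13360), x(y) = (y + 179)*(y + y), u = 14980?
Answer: 416933933/35969 ≈ 11591.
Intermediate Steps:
x(y) = 2*y*(179 + y) (x(y) = (179 + y)*(2*y) = 2*y*(179 + y))
Q = -18715/35969 (Q = (14980 + (7356 - 3621))/(-22609 - 13360) = (14980 + 3735)/(-35969) = 18715*(-1/35969) = -18715/35969 ≈ -0.52031)
x(-207) + Q = 2*(-207)*(179 - 207) - 18715/35969 = 2*(-207)*(-28) - 18715/35969 = 11592 - 18715/35969 = 416933933/35969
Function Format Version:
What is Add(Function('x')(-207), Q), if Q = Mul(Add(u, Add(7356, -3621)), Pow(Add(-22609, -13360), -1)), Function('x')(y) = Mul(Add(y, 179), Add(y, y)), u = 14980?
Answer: Rational(416933933, 35969) ≈ 11591.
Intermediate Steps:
Function('x')(y) = Mul(2, y, Add(179, y)) (Function('x')(y) = Mul(Add(179, y), Mul(2, y)) = Mul(2, y, Add(179, y)))
Q = Rational(-18715, 35969) (Q = Mul(Add(14980, Add(7356, -3621)), Pow(Add(-22609, -13360), -1)) = Mul(Add(14980, 3735), Pow(-35969, -1)) = Mul(18715, Rational(-1, 35969)) = Rational(-18715, 35969) ≈ -0.52031)
Add(Function('x')(-207), Q) = Add(Mul(2, -207, Add(179, -207)), Rational(-18715, 35969)) = Add(Mul(2, -207, -28), Rational(-18715, 35969)) = Add(11592, Rational(-18715, 35969)) = Rational(416933933, 35969)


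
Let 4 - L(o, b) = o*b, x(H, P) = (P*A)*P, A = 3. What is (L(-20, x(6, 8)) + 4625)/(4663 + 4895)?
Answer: 941/1062 ≈ 0.88606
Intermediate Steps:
x(H, P) = 3*P² (x(H, P) = (P*3)*P = (3*P)*P = 3*P²)
L(o, b) = 4 - b*o (L(o, b) = 4 - o*b = 4 - b*o)
(L(-20, x(6, 8)) + 4625)/(4663 + 4895) = ((4 - 1*3*8²*(-20)) + 4625)/(4663 + 4895) = ((4 - 1*3*64*(-20)) + 4625)/9558 = ((4 - 1*192*(-20)) + 4625)*(1/9558) = ((4 + 3840) + 4625)*(1/9558) = (3844 + 4625)*(1/9558) = 8469*(1/9558) = 941/1062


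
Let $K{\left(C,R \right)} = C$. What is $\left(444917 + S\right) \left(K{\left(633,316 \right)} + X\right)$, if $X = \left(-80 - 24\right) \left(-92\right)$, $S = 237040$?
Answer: $6956643357$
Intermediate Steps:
$X = 9568$ ($X = \left(-104\right) \left(-92\right) = 9568$)
$\left(444917 + S\right) \left(K{\left(633,316 \right)} + X\right) = \left(444917 + 237040\right) \left(633 + 9568\right) = 681957 \cdot 10201 = 6956643357$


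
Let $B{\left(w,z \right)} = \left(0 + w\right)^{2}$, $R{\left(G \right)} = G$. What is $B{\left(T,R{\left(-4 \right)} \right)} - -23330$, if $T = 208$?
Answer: $66594$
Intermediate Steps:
$B{\left(w,z \right)} = w^{2}$
$B{\left(T,R{\left(-4 \right)} \right)} - -23330 = 208^{2} - -23330 = 43264 + 23330 = 66594$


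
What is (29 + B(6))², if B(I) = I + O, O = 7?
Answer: 1764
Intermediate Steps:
B(I) = 7 + I (B(I) = I + 7 = 7 + I)
(29 + B(6))² = (29 + (7 + 6))² = (29 + 13)² = 42² = 1764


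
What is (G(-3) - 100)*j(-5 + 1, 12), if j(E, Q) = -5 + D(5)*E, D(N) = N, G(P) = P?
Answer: 2575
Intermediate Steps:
j(E, Q) = -5 + 5*E
(G(-3) - 100)*j(-5 + 1, 12) = (-3 - 100)*(-5 + 5*(-5 + 1)) = -103*(-5 + 5*(-4)) = -103*(-5 - 20) = -103*(-25) = 2575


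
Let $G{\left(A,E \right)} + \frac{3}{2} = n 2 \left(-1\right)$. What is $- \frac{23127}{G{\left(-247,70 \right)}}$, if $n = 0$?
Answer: $15418$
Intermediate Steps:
$G{\left(A,E \right)} = - \frac{3}{2}$ ($G{\left(A,E \right)} = - \frac{3}{2} + 0 \cdot 2 \left(-1\right) = - \frac{3}{2} + 0 \left(-1\right) = - \frac{3}{2} + 0 = - \frac{3}{2}$)
$- \frac{23127}{G{\left(-247,70 \right)}} = - \frac{23127}{- \frac{3}{2}} = \left(-23127\right) \left(- \frac{2}{3}\right) = 15418$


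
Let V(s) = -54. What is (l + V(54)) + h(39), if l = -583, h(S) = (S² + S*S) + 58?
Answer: 2463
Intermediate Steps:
h(S) = 58 + 2*S² (h(S) = (S² + S²) + 58 = 2*S² + 58 = 58 + 2*S²)
(l + V(54)) + h(39) = (-583 - 54) + (58 + 2*39²) = -637 + (58 + 2*1521) = -637 + (58 + 3042) = -637 + 3100 = 2463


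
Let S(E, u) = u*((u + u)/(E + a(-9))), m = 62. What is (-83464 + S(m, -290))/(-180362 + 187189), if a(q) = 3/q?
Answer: -2987248/252599 ≈ -11.826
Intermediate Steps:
S(E, u) = 2*u**2/(-1/3 + E) (S(E, u) = u*((u + u)/(E + 3/(-9))) = u*((2*u)/(E + 3*(-1/9))) = u*((2*u)/(E - 1/3)) = u*((2*u)/(-1/3 + E)) = u*(2*u/(-1/3 + E)) = 2*u**2/(-1/3 + E))
(-83464 + S(m, -290))/(-180362 + 187189) = (-83464 + 6*(-290)**2/(-1 + 3*62))/(-180362 + 187189) = (-83464 + 6*84100/(-1 + 186))/6827 = (-83464 + 6*84100/185)*(1/6827) = (-83464 + 6*84100*(1/185))*(1/6827) = (-83464 + 100920/37)*(1/6827) = -2987248/37*1/6827 = -2987248/252599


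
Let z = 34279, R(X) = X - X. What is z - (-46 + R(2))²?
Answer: 32163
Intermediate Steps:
R(X) = 0
z - (-46 + R(2))² = 34279 - (-46 + 0)² = 34279 - 1*(-46)² = 34279 - 1*2116 = 34279 - 2116 = 32163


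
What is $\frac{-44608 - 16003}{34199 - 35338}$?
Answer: $\frac{60611}{1139} \approx 53.214$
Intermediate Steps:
$\frac{-44608 - 16003}{34199 - 35338} = - \frac{60611}{-1139} = \left(-60611\right) \left(- \frac{1}{1139}\right) = \frac{60611}{1139}$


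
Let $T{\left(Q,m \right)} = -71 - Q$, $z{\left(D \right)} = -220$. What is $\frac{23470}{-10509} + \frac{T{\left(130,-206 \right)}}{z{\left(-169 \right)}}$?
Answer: $- \frac{3051091}{2311980} \approx -1.3197$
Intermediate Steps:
$\frac{23470}{-10509} + \frac{T{\left(130,-206 \right)}}{z{\left(-169 \right)}} = \frac{23470}{-10509} + \frac{-71 - 130}{-220} = 23470 \left(- \frac{1}{10509}\right) + \left(-71 - 130\right) \left(- \frac{1}{220}\right) = - \frac{23470}{10509} - - \frac{201}{220} = - \frac{23470}{10509} + \frac{201}{220} = - \frac{3051091}{2311980}$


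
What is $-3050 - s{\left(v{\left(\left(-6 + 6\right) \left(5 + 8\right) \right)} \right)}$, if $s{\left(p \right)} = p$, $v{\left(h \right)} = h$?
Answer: $-3050$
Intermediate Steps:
$-3050 - s{\left(v{\left(\left(-6 + 6\right) \left(5 + 8\right) \right)} \right)} = -3050 - \left(-6 + 6\right) \left(5 + 8\right) = -3050 - 0 \cdot 13 = -3050 - 0 = -3050 + 0 = -3050$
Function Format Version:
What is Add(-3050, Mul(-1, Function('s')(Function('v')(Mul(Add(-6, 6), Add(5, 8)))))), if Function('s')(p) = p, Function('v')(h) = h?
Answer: -3050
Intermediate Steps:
Add(-3050, Mul(-1, Function('s')(Function('v')(Mul(Add(-6, 6), Add(5, 8)))))) = Add(-3050, Mul(-1, Mul(Add(-6, 6), Add(5, 8)))) = Add(-3050, Mul(-1, Mul(0, 13))) = Add(-3050, Mul(-1, 0)) = Add(-3050, 0) = -3050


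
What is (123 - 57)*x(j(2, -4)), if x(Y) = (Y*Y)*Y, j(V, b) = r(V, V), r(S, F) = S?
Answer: 528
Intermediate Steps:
j(V, b) = V
x(Y) = Y³ (x(Y) = Y²*Y = Y³)
(123 - 57)*x(j(2, -4)) = (123 - 57)*2³ = 66*8 = 528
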